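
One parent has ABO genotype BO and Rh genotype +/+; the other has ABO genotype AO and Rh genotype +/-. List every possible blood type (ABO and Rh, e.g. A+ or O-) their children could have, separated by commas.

O+, A+, B+, AB+

Gametes from BO × AO give offspring ABO genotypes AB, AO, BO, OO, i.e. phenotypes O, A, B, AB.
Rh cross +/+ × +/- → phenotypes Rh+.
Combining independently: O+, A+, B+, AB+.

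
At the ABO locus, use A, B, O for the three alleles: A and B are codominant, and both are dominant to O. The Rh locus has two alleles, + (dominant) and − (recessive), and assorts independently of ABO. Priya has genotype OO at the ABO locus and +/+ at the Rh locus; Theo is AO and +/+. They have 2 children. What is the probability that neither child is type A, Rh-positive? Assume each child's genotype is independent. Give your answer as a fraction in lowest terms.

ABO cross OO × AO → 1/2 O, 1/2 A.
Rh cross +/+ × +/+ → 1 Rh+; so P(type A, Rh-positive) = 1/2 × 1 = 1/2 per child.
P(not type A, Rh-positive) = 1/2 for one child; (1/2)^2 = 1/4.

1/4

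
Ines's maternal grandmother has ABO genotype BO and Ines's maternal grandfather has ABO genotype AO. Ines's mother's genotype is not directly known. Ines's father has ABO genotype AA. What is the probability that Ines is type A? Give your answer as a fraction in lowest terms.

3/4

Ines's mother's ABO genotype from BO × AO: 1/4 AB, 1/4 AO, 1/4 BO, 1/4 OO.
Crossing each possibility with the father AA and summing P(type A): 1/4·1/2 + 1/4·1 + 1/4·1/2 + 1/4·1 = 3/4.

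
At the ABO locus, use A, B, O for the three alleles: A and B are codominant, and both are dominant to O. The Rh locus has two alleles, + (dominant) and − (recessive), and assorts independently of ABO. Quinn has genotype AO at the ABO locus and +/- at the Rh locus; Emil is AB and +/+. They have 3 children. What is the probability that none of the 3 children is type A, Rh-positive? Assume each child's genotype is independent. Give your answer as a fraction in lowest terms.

ABO cross AO × AB → 1/2 A, 1/4 B, 1/4 AB.
Rh cross +/- × +/+ → 1 Rh+; so P(type A, Rh-positive) = 1/2 × 1 = 1/2 per child.
P(not type A, Rh-positive) = 1/2 for one child; (1/2)^3 = 1/8.

1/8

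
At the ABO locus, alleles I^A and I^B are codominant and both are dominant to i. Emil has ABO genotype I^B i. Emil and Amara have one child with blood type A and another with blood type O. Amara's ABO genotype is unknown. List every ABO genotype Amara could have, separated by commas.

I^A i

For each candidate genotype of Amara, check whether crossing it with I^B i can produce every observed child phenotype.
  I^A I^A → possible child types {A, AB} ✗
  I^A I^B → possible child types {A, B, AB} ✗
  I^A i → possible child types {O, A, B, AB} ✓
  I^B I^B → possible child types {B} ✗
  I^B i → possible child types {O, B} ✗
  i i → possible child types {O, B} ✗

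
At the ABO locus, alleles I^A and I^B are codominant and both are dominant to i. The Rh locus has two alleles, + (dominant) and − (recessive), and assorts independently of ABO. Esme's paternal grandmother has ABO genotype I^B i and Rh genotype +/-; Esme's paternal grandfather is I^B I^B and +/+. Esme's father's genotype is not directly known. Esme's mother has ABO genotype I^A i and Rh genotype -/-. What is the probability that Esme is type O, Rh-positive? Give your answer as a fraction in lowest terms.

3/32

Esme's father's ABO genotype from I^B i × I^B I^B: 1/2 I^B I^B, 1/2 I^B i.
Crossing each possibility with the mother I^A i and summing P(type O): 1/2·0 + 1/2·1/4 = 1/8.
Similarly for Rh via the father's Rh distribution: P(Rh+) = 3/4.
Independent loci: 1/8 × 3/4 = 3/32.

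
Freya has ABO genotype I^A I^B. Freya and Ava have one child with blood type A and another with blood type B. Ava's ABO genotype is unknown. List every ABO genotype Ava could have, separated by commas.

I^A I^B, I^A i, I^B i, i i

For each candidate genotype of Ava, check whether crossing it with I^A I^B can produce every observed child phenotype.
  I^A I^A → possible child types {A, AB} ✗
  I^A I^B → possible child types {A, B, AB} ✓
  I^A i → possible child types {A, B, AB} ✓
  I^B I^B → possible child types {B, AB} ✗
  I^B i → possible child types {A, B, AB} ✓
  i i → possible child types {A, B} ✓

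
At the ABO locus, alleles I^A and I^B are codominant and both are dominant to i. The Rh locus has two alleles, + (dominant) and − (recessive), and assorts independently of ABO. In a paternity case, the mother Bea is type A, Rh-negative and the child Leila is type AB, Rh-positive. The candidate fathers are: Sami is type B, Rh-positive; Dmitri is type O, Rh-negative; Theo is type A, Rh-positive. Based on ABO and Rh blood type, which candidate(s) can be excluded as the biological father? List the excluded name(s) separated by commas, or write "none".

Dmitri, Theo

A candidate is excluded only if no genotype consistent with his phenotype could produce a type AB, Rh-positive child with a type A, Rh-negative mother.
Dmitri (type O, Rh-): no genotype consistent with that phenotype can produce a type-AB Rh+ child with a type-A mother.
Theo (type A, Rh+): no genotype consistent with that phenotype can produce a type-AB Rh+ child with a type-A mother.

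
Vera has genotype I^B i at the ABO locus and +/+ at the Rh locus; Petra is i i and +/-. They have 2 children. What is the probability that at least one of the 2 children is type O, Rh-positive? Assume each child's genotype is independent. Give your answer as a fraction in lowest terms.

ABO cross I^B i × i i → 1/2 O, 1/2 B.
Rh cross +/+ × +/- → 1 Rh+; so P(type O, Rh-positive) = 1/2 × 1 = 1/2 per child.
P(none) = (1/2)^2 = 1/4; P(at least one) = 1 − 1/4 = 3/4.

3/4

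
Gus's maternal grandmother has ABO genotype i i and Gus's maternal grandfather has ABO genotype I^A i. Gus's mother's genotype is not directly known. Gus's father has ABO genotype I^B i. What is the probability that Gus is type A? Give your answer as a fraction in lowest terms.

Gus's mother's ABO genotype from i i × I^A i: 1/2 I^A i, 1/2 i i.
Crossing each possibility with the father I^B i and summing P(type A): 1/2·1/4 + 1/2·0 = 1/8.

1/8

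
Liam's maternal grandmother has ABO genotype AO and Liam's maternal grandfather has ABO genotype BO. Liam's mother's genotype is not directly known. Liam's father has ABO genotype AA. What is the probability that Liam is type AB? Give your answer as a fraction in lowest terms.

Liam's mother's ABO genotype from AO × BO: 1/4 AB, 1/4 AO, 1/4 BO, 1/4 OO.
Crossing each possibility with the father AA and summing P(type AB): 1/4·1/2 + 1/4·0 + 1/4·1/2 + 1/4·0 = 1/4.

1/4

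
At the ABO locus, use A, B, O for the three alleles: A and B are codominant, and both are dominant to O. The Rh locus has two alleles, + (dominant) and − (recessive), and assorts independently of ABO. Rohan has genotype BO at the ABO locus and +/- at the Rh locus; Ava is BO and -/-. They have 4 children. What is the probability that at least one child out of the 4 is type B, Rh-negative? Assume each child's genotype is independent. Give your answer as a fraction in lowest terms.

ABO cross BO × BO → 1/4 O, 3/4 B.
Rh cross +/- × -/- → 1/2 Rh+, 1/2 Rh-; so P(type B, Rh-negative) = 3/4 × 1/2 = 3/8 per child.
P(none) = (5/8)^4 = 625/4096; P(at least one) = 1 − 625/4096 = 3471/4096.

3471/4096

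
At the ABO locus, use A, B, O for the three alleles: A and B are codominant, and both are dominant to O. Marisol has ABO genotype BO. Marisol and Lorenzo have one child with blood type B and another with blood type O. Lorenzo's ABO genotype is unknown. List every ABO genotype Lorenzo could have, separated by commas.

AO, BO, OO

For each candidate genotype of Lorenzo, check whether crossing it with BO can produce every observed child phenotype.
  AA → possible child types {A, AB} ✗
  AB → possible child types {A, B, AB} ✗
  AO → possible child types {O, A, B, AB} ✓
  BB → possible child types {B} ✗
  BO → possible child types {O, B} ✓
  OO → possible child types {O, B} ✓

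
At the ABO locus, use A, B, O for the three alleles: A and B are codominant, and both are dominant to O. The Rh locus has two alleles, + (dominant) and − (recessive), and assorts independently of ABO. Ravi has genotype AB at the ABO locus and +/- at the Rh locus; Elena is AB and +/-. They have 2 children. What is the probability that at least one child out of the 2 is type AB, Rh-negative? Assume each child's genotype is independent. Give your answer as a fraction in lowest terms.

15/64

ABO cross AB × AB → 1/4 A, 1/4 B, 1/2 AB.
Rh cross +/- × +/- → 3/4 Rh+, 1/4 Rh-; so P(type AB, Rh-negative) = 1/2 × 1/4 = 1/8 per child.
P(none) = (7/8)^2 = 49/64; P(at least one) = 1 − 49/64 = 15/64.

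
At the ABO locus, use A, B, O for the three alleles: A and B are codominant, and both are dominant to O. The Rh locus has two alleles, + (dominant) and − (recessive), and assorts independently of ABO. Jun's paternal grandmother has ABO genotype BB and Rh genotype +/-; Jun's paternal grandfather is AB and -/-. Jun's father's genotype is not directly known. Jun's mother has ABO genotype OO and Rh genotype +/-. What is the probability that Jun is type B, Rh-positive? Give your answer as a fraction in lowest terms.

15/32

Jun's father's ABO genotype from BB × AB: 1/2 AB, 1/2 BB.
Crossing each possibility with the mother OO and summing P(type B): 1/2·1/2 + 1/2·1 = 3/4.
Similarly for Rh via the father's Rh distribution: P(Rh+) = 5/8.
Independent loci: 3/4 × 5/8 = 15/32.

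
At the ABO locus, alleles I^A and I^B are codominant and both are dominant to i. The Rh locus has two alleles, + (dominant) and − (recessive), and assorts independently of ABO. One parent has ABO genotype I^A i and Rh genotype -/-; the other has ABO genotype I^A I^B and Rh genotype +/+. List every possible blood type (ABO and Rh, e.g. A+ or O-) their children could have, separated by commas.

Gametes from I^A i × I^A I^B give offspring ABO genotypes I^A I^A, I^A I^B, I^A i, I^B i, i.e. phenotypes A, B, AB.
Rh cross -/- × +/+ → phenotypes Rh+.
Combining independently: A+, B+, AB+.

A+, B+, AB+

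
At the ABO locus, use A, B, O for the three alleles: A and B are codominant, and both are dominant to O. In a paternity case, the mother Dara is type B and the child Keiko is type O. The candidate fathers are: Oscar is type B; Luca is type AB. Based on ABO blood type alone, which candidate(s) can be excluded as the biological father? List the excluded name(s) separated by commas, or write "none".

A candidate is excluded only if no genotype consistent with his phenotype could produce a type O child with a type B mother.
Luca (type AB): no genotype consistent with that phenotype can produce a type-O child with a type-B mother.

Luca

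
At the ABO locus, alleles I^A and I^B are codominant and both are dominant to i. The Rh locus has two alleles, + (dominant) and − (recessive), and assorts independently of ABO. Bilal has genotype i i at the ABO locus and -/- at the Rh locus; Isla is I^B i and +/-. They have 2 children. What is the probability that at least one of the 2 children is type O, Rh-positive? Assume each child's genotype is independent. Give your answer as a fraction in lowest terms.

7/16

ABO cross i i × I^B i → 1/2 O, 1/2 B.
Rh cross -/- × +/- → 1/2 Rh+, 1/2 Rh-; so P(type O, Rh-positive) = 1/2 × 1/2 = 1/4 per child.
P(none) = (3/4)^2 = 9/16; P(at least one) = 1 − 9/16 = 7/16.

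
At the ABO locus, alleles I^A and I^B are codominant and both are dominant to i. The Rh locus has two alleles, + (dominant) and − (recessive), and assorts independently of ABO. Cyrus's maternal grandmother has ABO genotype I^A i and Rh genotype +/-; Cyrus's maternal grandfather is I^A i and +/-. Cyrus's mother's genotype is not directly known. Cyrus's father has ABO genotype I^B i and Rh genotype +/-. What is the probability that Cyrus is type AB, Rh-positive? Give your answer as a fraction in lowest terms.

3/16

Cyrus's mother's ABO genotype from I^A i × I^A i: 1/4 I^A I^A, 1/2 I^A i, 1/4 i i.
Crossing each possibility with the father I^B i and summing P(type AB): 1/4·1/2 + 1/2·1/4 + 1/4·0 = 1/4.
Similarly for Rh via the mother's Rh distribution: P(Rh+) = 3/4.
Independent loci: 1/4 × 3/4 = 3/16.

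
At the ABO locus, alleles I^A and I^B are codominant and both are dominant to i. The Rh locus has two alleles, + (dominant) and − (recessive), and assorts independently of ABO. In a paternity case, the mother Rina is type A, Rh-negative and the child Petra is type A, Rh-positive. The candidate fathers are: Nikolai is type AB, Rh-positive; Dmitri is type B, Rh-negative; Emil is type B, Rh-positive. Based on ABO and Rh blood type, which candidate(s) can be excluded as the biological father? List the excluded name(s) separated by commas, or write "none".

Dmitri

A candidate is excluded only if no genotype consistent with his phenotype could produce a type A, Rh-positive child with a type A, Rh-negative mother.
Dmitri (type B, Rh-): no genotype consistent with that phenotype can produce a type-A Rh+ child with a type-A mother.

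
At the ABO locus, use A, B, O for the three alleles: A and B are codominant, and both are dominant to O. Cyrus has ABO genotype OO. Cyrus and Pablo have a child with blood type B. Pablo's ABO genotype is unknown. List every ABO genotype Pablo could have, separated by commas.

For each candidate genotype of Pablo, check whether crossing it with OO can produce every observed child phenotype.
  AA → possible child types {A} ✗
  AB → possible child types {A, B} ✓
  AO → possible child types {O, A} ✗
  BB → possible child types {B} ✓
  BO → possible child types {O, B} ✓
  OO → possible child types {O} ✗

AB, BB, BO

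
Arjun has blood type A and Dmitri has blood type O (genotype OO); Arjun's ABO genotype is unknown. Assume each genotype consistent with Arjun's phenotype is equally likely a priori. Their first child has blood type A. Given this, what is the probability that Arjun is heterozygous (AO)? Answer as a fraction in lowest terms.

1/3

Possible genotypes: Arjun ∈ {AA, AO}; Dmitri ∈ {OO}.
Weight each parental genotype pair by prior × P(type-A child):
  AA × OO: posterior weight 2/3.
  AO × OO: posterior weight 1/3.
Sum the posterior weight over pairs where Arjun is AO: 1/3.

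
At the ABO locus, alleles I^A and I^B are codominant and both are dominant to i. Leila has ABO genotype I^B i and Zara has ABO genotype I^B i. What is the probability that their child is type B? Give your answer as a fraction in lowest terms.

3/4

ABO cross I^B i × I^B i → offspring phenotypes: 1/4 O, 3/4 B.
So P(type B) = 3/4.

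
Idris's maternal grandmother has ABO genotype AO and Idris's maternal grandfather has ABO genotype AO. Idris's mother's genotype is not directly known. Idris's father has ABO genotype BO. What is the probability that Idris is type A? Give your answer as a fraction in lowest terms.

1/4

Idris's mother's ABO genotype from AO × AO: 1/4 AA, 1/2 AO, 1/4 OO.
Crossing each possibility with the father BO and summing P(type A): 1/4·1/2 + 1/2·1/4 + 1/4·0 = 1/4.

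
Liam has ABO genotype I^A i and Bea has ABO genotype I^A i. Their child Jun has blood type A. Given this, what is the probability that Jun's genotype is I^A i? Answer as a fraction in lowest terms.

Cross I^A i × I^A i → 1/4 I^A I^A, 1/2 I^A i, 1/4 i i.
Type-A genotypes among offspring: I^A I^A (1/4), I^A i (1/2); total 3/4.
P(I^A i | type A) = (1/2) / (3/4) = 2/3.

2/3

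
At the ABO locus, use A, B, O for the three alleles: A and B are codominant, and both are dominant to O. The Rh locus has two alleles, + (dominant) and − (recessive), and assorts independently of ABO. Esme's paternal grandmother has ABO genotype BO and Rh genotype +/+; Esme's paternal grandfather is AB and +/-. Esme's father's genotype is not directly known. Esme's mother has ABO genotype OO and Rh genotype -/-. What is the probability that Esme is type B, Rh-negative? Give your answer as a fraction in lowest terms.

1/8

Esme's father's ABO genotype from BO × AB: 1/4 AB, 1/4 AO, 1/4 BB, 1/4 BO.
Crossing each possibility with the mother OO and summing P(type B): 1/4·1/2 + 1/4·0 + 1/4·1 + 1/4·1/2 = 1/2.
Similarly for Rh via the father's Rh distribution: P(Rh-) = 1/4.
Independent loci: 1/2 × 1/4 = 1/8.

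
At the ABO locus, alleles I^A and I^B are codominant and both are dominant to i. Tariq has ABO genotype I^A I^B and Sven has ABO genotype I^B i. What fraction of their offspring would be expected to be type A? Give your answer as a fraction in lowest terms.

1/4

ABO cross I^A I^B × I^B i → offspring phenotypes: 1/4 A, 1/2 B, 1/4 AB.
So P(type A) = 1/4.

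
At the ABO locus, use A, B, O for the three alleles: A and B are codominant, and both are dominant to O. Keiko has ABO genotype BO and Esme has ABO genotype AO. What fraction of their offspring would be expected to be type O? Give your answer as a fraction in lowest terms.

ABO cross BO × AO → offspring phenotypes: 1/4 O, 1/4 A, 1/4 B, 1/4 AB.
So P(type O) = 1/4.

1/4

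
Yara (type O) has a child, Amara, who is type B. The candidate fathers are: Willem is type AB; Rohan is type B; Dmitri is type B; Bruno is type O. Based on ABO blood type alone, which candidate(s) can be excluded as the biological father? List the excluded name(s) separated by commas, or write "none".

Bruno

A candidate is excluded only if no genotype consistent with his phenotype could produce a type B child with a type O mother.
Bruno (type O): no genotype consistent with that phenotype can produce a type-B child with a type-O mother.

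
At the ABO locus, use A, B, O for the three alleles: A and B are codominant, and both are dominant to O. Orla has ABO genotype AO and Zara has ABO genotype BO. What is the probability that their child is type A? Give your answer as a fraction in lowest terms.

ABO cross AO × BO → offspring phenotypes: 1/4 O, 1/4 A, 1/4 B, 1/4 AB.
So P(type A) = 1/4.

1/4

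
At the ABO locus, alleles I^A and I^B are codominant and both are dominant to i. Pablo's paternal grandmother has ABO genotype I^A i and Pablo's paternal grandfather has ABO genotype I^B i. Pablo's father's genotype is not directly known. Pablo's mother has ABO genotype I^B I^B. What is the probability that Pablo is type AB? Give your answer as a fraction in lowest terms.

Pablo's father's ABO genotype from I^A i × I^B i: 1/4 I^A I^B, 1/4 I^A i, 1/4 I^B i, 1/4 i i.
Crossing each possibility with the mother I^B I^B and summing P(type AB): 1/4·1/2 + 1/4·1/2 + 1/4·0 + 1/4·0 = 1/4.

1/4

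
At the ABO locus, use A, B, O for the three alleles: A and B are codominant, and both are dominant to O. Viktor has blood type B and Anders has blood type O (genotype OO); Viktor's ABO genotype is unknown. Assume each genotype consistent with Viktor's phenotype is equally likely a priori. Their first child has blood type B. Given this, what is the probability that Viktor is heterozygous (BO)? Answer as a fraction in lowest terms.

1/3

Possible genotypes: Viktor ∈ {BB, BO}; Anders ∈ {OO}.
Weight each parental genotype pair by prior × P(type-B child):
  BB × OO: posterior weight 2/3.
  BO × OO: posterior weight 1/3.
Sum the posterior weight over pairs where Viktor is BO: 1/3.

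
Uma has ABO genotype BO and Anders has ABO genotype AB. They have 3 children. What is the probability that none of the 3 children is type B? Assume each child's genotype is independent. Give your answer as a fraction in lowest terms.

1/8

ABO cross BO × AB → 1/4 A, 1/2 B, 1/4 AB.
So P(type B) = 1/2 per child.
P(not type B) = 1/2 for one child; (1/2)^3 = 1/8.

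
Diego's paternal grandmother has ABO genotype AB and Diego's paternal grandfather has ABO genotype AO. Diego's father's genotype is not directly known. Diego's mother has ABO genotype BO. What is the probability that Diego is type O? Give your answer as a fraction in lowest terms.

Diego's father's ABO genotype from AB × AO: 1/4 AA, 1/4 AB, 1/4 AO, 1/4 BO.
Crossing each possibility with the mother BO and summing P(type O): 1/4·0 + 1/4·0 + 1/4·1/4 + 1/4·1/4 = 1/8.

1/8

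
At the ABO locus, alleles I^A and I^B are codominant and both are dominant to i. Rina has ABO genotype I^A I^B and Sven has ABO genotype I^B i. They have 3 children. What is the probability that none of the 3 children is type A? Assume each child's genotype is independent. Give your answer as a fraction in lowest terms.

27/64

ABO cross I^A I^B × I^B i → 1/4 A, 1/2 B, 1/4 AB.
So P(type A) = 1/4 per child.
P(not type A) = 3/4 for one child; (3/4)^3 = 27/64.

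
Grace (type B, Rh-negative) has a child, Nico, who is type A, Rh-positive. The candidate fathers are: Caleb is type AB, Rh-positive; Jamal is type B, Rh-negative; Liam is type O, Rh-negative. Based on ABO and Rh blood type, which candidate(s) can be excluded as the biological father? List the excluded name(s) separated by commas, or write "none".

Jamal, Liam

A candidate is excluded only if no genotype consistent with his phenotype could produce a type A, Rh-positive child with a type B, Rh-negative mother.
Jamal (type B, Rh-): no genotype consistent with that phenotype can produce a type-A Rh+ child with a type-B mother.
Liam (type O, Rh-): no genotype consistent with that phenotype can produce a type-A Rh+ child with a type-B mother.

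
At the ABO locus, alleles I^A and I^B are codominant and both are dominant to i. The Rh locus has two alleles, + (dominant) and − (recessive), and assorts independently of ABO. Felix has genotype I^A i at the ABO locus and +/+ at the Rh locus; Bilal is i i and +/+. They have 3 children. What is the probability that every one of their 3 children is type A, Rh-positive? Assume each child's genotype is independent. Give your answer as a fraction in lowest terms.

ABO cross I^A i × i i → 1/2 O, 1/2 A.
Rh cross +/+ × +/+ → 1 Rh+; so P(type A, Rh-positive) = 1/2 × 1 = 1/2 per child.
All 3 independent: (1/2)^3 = 1/8.

1/8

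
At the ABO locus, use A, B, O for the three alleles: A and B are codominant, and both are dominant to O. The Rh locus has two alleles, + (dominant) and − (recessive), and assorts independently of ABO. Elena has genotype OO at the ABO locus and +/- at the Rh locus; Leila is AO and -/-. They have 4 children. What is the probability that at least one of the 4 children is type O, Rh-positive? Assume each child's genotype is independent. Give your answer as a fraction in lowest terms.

175/256

ABO cross OO × AO → 1/2 O, 1/2 A.
Rh cross +/- × -/- → 1/2 Rh+, 1/2 Rh-; so P(type O, Rh-positive) = 1/2 × 1/2 = 1/4 per child.
P(none) = (3/4)^4 = 81/256; P(at least one) = 1 − 81/256 = 175/256.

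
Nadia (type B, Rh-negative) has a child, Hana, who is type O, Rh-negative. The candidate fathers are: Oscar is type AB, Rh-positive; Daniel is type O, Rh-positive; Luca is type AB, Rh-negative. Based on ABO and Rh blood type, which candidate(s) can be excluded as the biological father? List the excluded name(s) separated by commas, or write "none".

A candidate is excluded only if no genotype consistent with his phenotype could produce a type O, Rh-negative child with a type B, Rh-negative mother.
Oscar (type AB, Rh+): no genotype consistent with that phenotype can produce a type-O Rh- child with a type-B mother.
Luca (type AB, Rh-): no genotype consistent with that phenotype can produce a type-O Rh- child with a type-B mother.

Oscar, Luca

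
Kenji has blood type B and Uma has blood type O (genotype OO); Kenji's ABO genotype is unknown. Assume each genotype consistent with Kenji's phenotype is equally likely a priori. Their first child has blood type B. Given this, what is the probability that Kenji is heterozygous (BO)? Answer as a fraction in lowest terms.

Possible genotypes: Kenji ∈ {BB, BO}; Uma ∈ {OO}.
Weight each parental genotype pair by prior × P(type-B child):
  BB × OO: posterior weight 2/3.
  BO × OO: posterior weight 1/3.
Sum the posterior weight over pairs where Kenji is BO: 1/3.

1/3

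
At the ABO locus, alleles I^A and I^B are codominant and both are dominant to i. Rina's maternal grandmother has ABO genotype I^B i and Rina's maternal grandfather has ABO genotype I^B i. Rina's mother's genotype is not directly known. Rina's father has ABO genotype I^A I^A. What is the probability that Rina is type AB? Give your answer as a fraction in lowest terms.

Rina's mother's ABO genotype from I^B i × I^B i: 1/4 I^B I^B, 1/2 I^B i, 1/4 i i.
Crossing each possibility with the father I^A I^A and summing P(type AB): 1/4·1 + 1/2·1/2 + 1/4·0 = 1/2.

1/2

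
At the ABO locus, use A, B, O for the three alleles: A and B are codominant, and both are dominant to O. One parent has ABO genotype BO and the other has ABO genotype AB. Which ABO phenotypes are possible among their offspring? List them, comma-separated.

Gametes from BO × AB give offspring ABO genotypes AB, AO, BB, BO, i.e. phenotypes A, B, AB.

A, B, AB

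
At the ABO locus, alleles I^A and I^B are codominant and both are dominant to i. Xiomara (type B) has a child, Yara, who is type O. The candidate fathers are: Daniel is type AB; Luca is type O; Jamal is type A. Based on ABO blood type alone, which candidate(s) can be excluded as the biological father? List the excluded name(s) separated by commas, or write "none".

Daniel

A candidate is excluded only if no genotype consistent with his phenotype could produce a type O child with a type B mother.
Daniel (type AB): no genotype consistent with that phenotype can produce a type-O child with a type-B mother.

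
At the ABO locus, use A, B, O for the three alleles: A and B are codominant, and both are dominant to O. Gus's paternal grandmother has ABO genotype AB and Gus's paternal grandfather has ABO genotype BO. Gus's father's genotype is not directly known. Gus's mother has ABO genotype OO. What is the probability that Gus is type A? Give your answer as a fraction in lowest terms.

Gus's father's ABO genotype from AB × BO: 1/4 AB, 1/4 AO, 1/4 BB, 1/4 BO.
Crossing each possibility with the mother OO and summing P(type A): 1/4·1/2 + 1/4·1/2 + 1/4·0 + 1/4·0 = 1/4.

1/4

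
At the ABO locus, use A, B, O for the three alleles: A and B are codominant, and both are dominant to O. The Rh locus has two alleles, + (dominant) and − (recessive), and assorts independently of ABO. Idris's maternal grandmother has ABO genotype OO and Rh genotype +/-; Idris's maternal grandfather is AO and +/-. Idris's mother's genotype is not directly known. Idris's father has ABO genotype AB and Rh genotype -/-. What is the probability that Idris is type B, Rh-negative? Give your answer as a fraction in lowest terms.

Idris's mother's ABO genotype from OO × AO: 1/2 AO, 1/2 OO.
Crossing each possibility with the father AB and summing P(type B): 1/2·1/4 + 1/2·1/2 = 3/8.
Similarly for Rh via the mother's Rh distribution: P(Rh-) = 1/2.
Independent loci: 3/8 × 1/2 = 3/16.

3/16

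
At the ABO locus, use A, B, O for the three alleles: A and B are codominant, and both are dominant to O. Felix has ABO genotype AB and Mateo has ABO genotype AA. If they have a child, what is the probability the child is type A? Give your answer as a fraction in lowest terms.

ABO cross AB × AA → offspring phenotypes: 1/2 A, 1/2 AB.
So P(type A) = 1/2.

1/2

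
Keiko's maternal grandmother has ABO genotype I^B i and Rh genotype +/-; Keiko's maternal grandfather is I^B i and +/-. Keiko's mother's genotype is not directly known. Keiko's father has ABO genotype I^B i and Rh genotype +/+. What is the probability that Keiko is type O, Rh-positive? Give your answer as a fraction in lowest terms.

1/4

Keiko's mother's ABO genotype from I^B i × I^B i: 1/4 I^B I^B, 1/2 I^B i, 1/4 i i.
Crossing each possibility with the father I^B i and summing P(type O): 1/4·0 + 1/2·1/4 + 1/4·1/2 = 1/4.
Similarly for Rh via the mother's Rh distribution: P(Rh+) = 1.
Independent loci: 1/4 × 1 = 1/4.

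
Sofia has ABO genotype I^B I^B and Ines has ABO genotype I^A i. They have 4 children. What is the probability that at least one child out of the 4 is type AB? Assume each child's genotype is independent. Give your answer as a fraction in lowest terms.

ABO cross I^B I^B × I^A i → 1/2 B, 1/2 AB.
So P(type AB) = 1/2 per child.
P(none) = (1/2)^4 = 1/16; P(at least one) = 1 − 1/16 = 15/16.

15/16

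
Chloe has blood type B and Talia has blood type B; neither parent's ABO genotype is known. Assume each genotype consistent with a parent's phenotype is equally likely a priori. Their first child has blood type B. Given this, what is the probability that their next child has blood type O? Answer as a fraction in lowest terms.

1/20

Possible genotypes: Chloe ∈ {BB, BO}; Talia ∈ {BB, BO}.
Weight each parental genotype pair by prior × P(type-B child):
  BB × BB: posterior weight 4/15; P(next child type O) = 0.
  BB × BO: posterior weight 4/15; P(next child type O) = 0.
  BO × BB: posterior weight 4/15; P(next child type O) = 0.
  BO × BO: posterior weight 1/5; P(next child type O) = 1/4.
Weighted sum = 1/20.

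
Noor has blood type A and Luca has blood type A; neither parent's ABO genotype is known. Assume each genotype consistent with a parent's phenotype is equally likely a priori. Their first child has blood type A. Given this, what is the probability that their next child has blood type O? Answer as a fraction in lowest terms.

Possible genotypes: Noor ∈ {I^A I^A, I^A i}; Luca ∈ {I^A I^A, I^A i}.
Weight each parental genotype pair by prior × P(type-A child):
  I^A I^A × I^A I^A: posterior weight 4/15; P(next child type O) = 0.
  I^A I^A × I^A i: posterior weight 4/15; P(next child type O) = 0.
  I^A i × I^A I^A: posterior weight 4/15; P(next child type O) = 0.
  I^A i × I^A i: posterior weight 1/5; P(next child type O) = 1/4.
Weighted sum = 1/20.

1/20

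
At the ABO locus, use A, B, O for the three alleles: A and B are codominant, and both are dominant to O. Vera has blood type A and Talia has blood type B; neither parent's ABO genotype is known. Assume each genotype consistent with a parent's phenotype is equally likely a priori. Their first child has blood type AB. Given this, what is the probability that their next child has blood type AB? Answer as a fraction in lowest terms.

Possible genotypes: Vera ∈ {AA, AO}; Talia ∈ {BB, BO}.
Weight each parental genotype pair by prior × P(type-AB child):
  AA × BB: posterior weight 4/9; P(next child type AB) = 1.
  AA × BO: posterior weight 2/9; P(next child type AB) = 1/2.
  AO × BB: posterior weight 2/9; P(next child type AB) = 1/2.
  AO × BO: posterior weight 1/9; P(next child type AB) = 1/4.
Weighted sum = 25/36.

25/36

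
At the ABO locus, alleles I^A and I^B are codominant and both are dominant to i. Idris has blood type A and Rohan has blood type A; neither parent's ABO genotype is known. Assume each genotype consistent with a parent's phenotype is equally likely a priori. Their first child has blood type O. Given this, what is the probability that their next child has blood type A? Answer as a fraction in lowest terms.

Possible genotypes: Idris ∈ {I^A I^A, I^A i}; Rohan ∈ {I^A I^A, I^A i}.
Weight each parental genotype pair by prior × P(type-O child):
  I^A i × I^A i: posterior weight 1; P(next child type A) = 3/4.
Weighted sum = 3/4.

3/4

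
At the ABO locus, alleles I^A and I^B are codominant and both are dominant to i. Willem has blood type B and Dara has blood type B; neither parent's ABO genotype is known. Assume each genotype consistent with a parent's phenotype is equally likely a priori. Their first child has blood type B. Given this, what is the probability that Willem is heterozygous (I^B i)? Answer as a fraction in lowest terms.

Possible genotypes: Willem ∈ {I^B I^B, I^B i}; Dara ∈ {I^B I^B, I^B i}.
Weight each parental genotype pair by prior × P(type-B child):
  I^B I^B × I^B I^B: posterior weight 4/15.
  I^B I^B × I^B i: posterior weight 4/15.
  I^B i × I^B I^B: posterior weight 4/15.
  I^B i × I^B i: posterior weight 1/5.
Sum the posterior weight over pairs where Willem is I^B i: 7/15.

7/15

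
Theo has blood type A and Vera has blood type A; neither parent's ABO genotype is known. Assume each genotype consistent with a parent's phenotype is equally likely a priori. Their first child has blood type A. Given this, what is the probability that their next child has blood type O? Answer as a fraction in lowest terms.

Possible genotypes: Theo ∈ {I^A I^A, I^A i}; Vera ∈ {I^A I^A, I^A i}.
Weight each parental genotype pair by prior × P(type-A child):
  I^A I^A × I^A I^A: posterior weight 4/15; P(next child type O) = 0.
  I^A I^A × I^A i: posterior weight 4/15; P(next child type O) = 0.
  I^A i × I^A I^A: posterior weight 4/15; P(next child type O) = 0.
  I^A i × I^A i: posterior weight 1/5; P(next child type O) = 1/4.
Weighted sum = 1/20.

1/20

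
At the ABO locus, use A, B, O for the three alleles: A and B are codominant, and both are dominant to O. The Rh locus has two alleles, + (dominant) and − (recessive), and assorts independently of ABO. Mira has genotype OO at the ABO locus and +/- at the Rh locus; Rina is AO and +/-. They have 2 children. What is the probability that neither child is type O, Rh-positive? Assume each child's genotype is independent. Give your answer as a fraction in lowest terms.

25/64

ABO cross OO × AO → 1/2 O, 1/2 A.
Rh cross +/- × +/- → 3/4 Rh+, 1/4 Rh-; so P(type O, Rh-positive) = 1/2 × 3/4 = 3/8 per child.
P(not type O, Rh-positive) = 5/8 for one child; (5/8)^2 = 25/64.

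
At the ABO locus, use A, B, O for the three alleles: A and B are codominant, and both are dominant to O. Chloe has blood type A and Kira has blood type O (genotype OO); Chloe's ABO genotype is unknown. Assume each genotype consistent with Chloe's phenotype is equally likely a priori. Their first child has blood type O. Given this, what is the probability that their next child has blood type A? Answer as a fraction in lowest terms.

1/2

Possible genotypes: Chloe ∈ {AA, AO}; Kira ∈ {OO}.
Weight each parental genotype pair by prior × P(type-O child):
  AO × OO: posterior weight 1; P(next child type A) = 1/2.
Weighted sum = 1/2.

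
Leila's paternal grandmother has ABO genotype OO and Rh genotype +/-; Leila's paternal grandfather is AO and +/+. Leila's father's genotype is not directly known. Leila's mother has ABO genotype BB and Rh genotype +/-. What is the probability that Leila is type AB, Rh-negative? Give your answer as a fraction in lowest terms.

Leila's father's ABO genotype from OO × AO: 1/2 AO, 1/2 OO.
Crossing each possibility with the mother BB and summing P(type AB): 1/2·1/2 + 1/2·0 = 1/4.
Similarly for Rh via the father's Rh distribution: P(Rh-) = 1/8.
Independent loci: 1/4 × 1/8 = 1/32.

1/32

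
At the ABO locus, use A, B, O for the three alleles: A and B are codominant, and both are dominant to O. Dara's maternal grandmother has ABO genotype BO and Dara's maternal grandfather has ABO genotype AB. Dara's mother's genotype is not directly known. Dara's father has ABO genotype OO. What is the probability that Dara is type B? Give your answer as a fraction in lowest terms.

1/2

Dara's mother's ABO genotype from BO × AB: 1/4 AB, 1/4 AO, 1/4 BB, 1/4 BO.
Crossing each possibility with the father OO and summing P(type B): 1/4·1/2 + 1/4·0 + 1/4·1 + 1/4·1/2 = 1/2.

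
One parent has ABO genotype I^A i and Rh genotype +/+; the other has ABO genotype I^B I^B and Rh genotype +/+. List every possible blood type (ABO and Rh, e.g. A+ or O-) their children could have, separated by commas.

B+, AB+

Gametes from I^A i × I^B I^B give offspring ABO genotypes I^A I^B, I^B i, i.e. phenotypes B, AB.
Rh cross +/+ × +/+ → phenotypes Rh+.
Combining independently: B+, AB+.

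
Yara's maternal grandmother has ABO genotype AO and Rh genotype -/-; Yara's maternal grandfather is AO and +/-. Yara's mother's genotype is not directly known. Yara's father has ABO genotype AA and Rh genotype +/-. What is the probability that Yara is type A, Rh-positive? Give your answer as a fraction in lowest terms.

5/8

Yara's mother's ABO genotype from AO × AO: 1/4 AA, 1/2 AO, 1/4 OO.
Crossing each possibility with the father AA and summing P(type A): 1/4·1 + 1/2·1 + 1/4·1 = 1.
Similarly for Rh via the mother's Rh distribution: P(Rh+) = 5/8.
Independent loci: 1 × 5/8 = 5/8.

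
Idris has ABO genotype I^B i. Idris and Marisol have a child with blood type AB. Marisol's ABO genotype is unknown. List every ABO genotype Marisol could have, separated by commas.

For each candidate genotype of Marisol, check whether crossing it with I^B i can produce every observed child phenotype.
  I^A I^A → possible child types {A, AB} ✓
  I^A I^B → possible child types {A, B, AB} ✓
  I^A i → possible child types {O, A, B, AB} ✓
  I^B I^B → possible child types {B} ✗
  I^B i → possible child types {O, B} ✗
  i i → possible child types {O, B} ✗

I^A I^A, I^A I^B, I^A i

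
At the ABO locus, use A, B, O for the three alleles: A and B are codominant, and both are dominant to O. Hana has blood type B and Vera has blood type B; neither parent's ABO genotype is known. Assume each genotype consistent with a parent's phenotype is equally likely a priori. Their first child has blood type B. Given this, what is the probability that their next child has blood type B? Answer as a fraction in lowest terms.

Possible genotypes: Hana ∈ {BB, BO}; Vera ∈ {BB, BO}.
Weight each parental genotype pair by prior × P(type-B child):
  BB × BB: posterior weight 4/15; P(next child type B) = 1.
  BB × BO: posterior weight 4/15; P(next child type B) = 1.
  BO × BB: posterior weight 4/15; P(next child type B) = 1.
  BO × BO: posterior weight 1/5; P(next child type B) = 3/4.
Weighted sum = 19/20.

19/20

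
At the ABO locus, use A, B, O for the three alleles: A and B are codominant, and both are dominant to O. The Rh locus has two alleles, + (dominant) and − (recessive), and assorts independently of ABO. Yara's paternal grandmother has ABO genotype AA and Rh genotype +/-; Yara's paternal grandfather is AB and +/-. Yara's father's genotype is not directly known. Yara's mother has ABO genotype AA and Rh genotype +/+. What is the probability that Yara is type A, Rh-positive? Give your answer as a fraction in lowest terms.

3/4

Yara's father's ABO genotype from AA × AB: 1/2 AA, 1/2 AB.
Crossing each possibility with the mother AA and summing P(type A): 1/2·1 + 1/2·1/2 = 3/4.
Similarly for Rh via the father's Rh distribution: P(Rh+) = 1.
Independent loci: 3/4 × 1 = 3/4.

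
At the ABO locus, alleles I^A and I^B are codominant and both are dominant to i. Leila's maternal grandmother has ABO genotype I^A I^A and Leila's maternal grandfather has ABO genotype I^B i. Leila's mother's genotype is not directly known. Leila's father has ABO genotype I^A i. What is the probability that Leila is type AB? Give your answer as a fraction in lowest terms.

1/8

Leila's mother's ABO genotype from I^A I^A × I^B i: 1/2 I^A I^B, 1/2 I^A i.
Crossing each possibility with the father I^A i and summing P(type AB): 1/2·1/4 + 1/2·0 = 1/8.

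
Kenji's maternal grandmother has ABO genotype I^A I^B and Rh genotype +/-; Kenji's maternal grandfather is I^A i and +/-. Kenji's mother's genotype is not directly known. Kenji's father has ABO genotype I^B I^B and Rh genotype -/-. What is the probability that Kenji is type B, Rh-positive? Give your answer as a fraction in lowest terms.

1/4

Kenji's mother's ABO genotype from I^A I^B × I^A i: 1/4 I^A I^A, 1/4 I^A I^B, 1/4 I^A i, 1/4 I^B i.
Crossing each possibility with the father I^B I^B and summing P(type B): 1/4·0 + 1/4·1/2 + 1/4·1/2 + 1/4·1 = 1/2.
Similarly for Rh via the mother's Rh distribution: P(Rh+) = 1/2.
Independent loci: 1/2 × 1/2 = 1/4.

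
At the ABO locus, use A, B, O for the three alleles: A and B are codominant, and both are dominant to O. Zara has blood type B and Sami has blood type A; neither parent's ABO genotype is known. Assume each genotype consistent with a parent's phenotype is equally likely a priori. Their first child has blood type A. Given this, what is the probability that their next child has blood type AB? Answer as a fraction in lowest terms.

Possible genotypes: Zara ∈ {BB, BO}; Sami ∈ {AA, AO}.
Weight each parental genotype pair by prior × P(type-A child):
  BO × AA: posterior weight 2/3; P(next child type AB) = 1/2.
  BO × AO: posterior weight 1/3; P(next child type AB) = 1/4.
Weighted sum = 5/12.

5/12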